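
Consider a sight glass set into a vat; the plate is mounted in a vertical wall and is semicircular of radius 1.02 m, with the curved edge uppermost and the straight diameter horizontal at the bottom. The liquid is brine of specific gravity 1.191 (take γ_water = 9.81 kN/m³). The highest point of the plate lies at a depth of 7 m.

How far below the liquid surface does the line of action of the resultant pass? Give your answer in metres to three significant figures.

γ = 1.191 × 9.81 = 11.68371 kN/m³.
The centroid lies 4r/(3π) = 0.432901 m above the diameter, so r − 4r/(3π) = 1.02 − 0.432901 = 0.587099 m below the topmost point, so the centroid depth is h_c = 7 + 0.587099 = 7.5871 m.
A = πr²/2 = π × 1.02²/2 = 1.63426 m².
Resultant F = γ·h_c·A = 11.68371 × 7.5871 × 1.63426 = 144.87 kN.
I_c = (π/8 − 8/(9π))·r⁴ = 0.109757 × 1.02⁴ = 0.118805 m⁴.
Centre of pressure: y_p = y_c + I_c/(y_c·A) = 7.5871 + 0.118805/(7.5871 × 1.63426) = 7.5871 + 0.00958159 = 7.59668 m along the plane.

h_p = 7.60 m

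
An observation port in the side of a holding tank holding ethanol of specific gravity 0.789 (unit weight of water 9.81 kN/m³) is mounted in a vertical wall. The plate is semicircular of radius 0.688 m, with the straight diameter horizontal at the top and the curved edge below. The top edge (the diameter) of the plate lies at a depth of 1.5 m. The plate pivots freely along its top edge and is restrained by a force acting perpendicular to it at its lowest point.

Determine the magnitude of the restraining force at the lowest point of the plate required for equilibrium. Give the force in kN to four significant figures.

P ≈ 4.654 kN

γ = 0.789 × 9.81 = 7.74009 kN/m³.
The centroid of a semicircle lies 4r/(3π) = 0.291996 m from the diameter, here below the top edge, so the centroid depth is h_c = 1.5 + 0.291996 = 1.792 m.
A = πr²/2 = π × 0.688²/2 = 0.743527 m².
Resultant F = γ·h_c·A = 7.74009 × 1.792 × 0.743527 = 10.3129 kN.
I_c = (π/8 − 8/(9π))·r⁴ = 0.109757 × 0.688⁴ = 0.0245916 m⁴.
Centre of pressure: y_p = y_c + I_c/(y_c·A) = 1.792 + 0.0245916/(1.792 × 0.743527) = 1.792 + 0.0184566 = 1.81046 m along the plane.
The resultant acts 0.291996 + 0.0184566 = 0.310453 m (along the plate) below the hinge at the top edge, so the moment about the hinge is M = F × 0.310453 = 10.3129 × 0.310453 = 3.20167 kN·m.
A normal force at the bottom, 0.688 m from the hinge, must supply this moment: P = 3.20167/0.688 = 4.65359 kN.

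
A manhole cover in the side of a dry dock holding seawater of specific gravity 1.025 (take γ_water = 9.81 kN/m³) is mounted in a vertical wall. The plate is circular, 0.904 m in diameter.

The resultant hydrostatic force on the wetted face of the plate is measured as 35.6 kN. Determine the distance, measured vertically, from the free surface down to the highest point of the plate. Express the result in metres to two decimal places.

d_top ≈ 5.06 m

γ = 1.025 × 9.81 = 10.05525 kN/m³.
A = π(0.452)² = 0.64184 m².
From F = γ·h_c·A, the centroid depth is h_c = 35.6/(10.05525 × 0.64184) = 5.51608 m.
The centroid is at the centre, 0.452 m below the top of the plate, so the highest point sits at h_top = 5.51608 − 0.452 = 5.06408 m below the surface.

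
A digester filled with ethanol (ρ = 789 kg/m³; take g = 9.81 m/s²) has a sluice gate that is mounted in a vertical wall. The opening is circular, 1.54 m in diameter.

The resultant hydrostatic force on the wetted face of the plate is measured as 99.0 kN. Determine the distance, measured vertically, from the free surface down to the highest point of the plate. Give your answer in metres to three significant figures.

d_top ≈ 6.10 m

γ = ρg = 789 × 9.81 / 1000 = 7.74009 kN/m³.
A = π(0.77)² = 1.86265 m².
From F = γ·h_c·A, the centroid depth is h_c = 99.0/(7.74009 × 1.86265) = 6.86686 m.
The centroid is at the centre, 0.77 m below the top of the plate, so the highest point sits at h_top = 6.86686 − 0.77 = 6.09686 m below the surface.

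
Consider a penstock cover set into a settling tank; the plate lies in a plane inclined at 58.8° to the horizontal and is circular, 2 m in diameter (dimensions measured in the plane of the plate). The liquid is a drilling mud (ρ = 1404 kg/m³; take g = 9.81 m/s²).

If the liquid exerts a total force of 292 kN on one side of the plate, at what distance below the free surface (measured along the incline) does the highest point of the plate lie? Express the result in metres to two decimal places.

y_top ≈ 6.89 m

γ = ρg = 1404 × 9.81 / 1000 = 13.77324 kN/m³.
A = π(1)² = 3.14159 m².
From F = γ·h_c·A, the centroid depth is h_c = 292/(13.77324 × 3.14159) = 6.74834 m.
Let θ = 58.8° be the plate's angle to the horizontal; measure y along the incline from where the plane meets the free surface. Vertical depth h = y·sinθ with sinθ = 0.855364.
Along the incline, y_c = h_c/sinθ = 6.74834/0.855364 = 7.88944 m.
The centroid is at the centre, 1 m below the top of the plate, so the highest point sits at y_top = 7.88944 − 1 = 6.88944 m along the incline.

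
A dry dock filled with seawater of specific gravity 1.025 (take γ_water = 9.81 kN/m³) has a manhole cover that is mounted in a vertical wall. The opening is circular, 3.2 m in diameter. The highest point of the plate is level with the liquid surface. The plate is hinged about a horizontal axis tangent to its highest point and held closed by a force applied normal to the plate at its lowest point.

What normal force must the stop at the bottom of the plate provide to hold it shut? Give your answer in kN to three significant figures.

P ≈ 80.9 kN

γ = 1.025 × 9.81 = 10.05525 kN/m³.
The centroid is at the centre, 1.6 m below the top of the plate, so the centroid depth is h_c = 1.6 m.
A = π(1.6)² = 8.04248 m².
Resultant F = γ·h_c·A = 10.05525 × 1.6 × 8.04248 = 129.391 kN.
I_c = πr⁴/4 = π × 1.6⁴/4 = 5.14719 m⁴.
Centre of pressure: y_p = y_c + I_c/(y_c·A) = 1.6 + 5.14719/(1.6 × 8.04248) = 1.6 + 0.4 = 2 m along the plane.
The resultant acts 1.6 + 0.4 = 2 m (along the plate) below the hinge at the top edge, so the moment about the hinge is M = F × 2 = 129.391 × 2 = 258.782 kN·m.
A normal force at the bottom, 3.2 m from the hinge, must supply this moment: P = 258.782/3.2 = 80.8694 kN.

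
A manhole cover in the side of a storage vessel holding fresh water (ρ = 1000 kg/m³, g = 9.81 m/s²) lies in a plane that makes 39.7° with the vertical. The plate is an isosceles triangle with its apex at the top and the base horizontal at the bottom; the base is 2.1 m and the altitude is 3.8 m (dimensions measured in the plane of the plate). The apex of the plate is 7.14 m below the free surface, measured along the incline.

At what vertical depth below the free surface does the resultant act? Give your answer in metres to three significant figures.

γ = ρg = 1000 × 9.81 = 9810 N/m³ = 9.81 kN/m³.
The plate makes 39.7° with the vertical, i.e. θ = 90° − 39.7° = 50.3° to the horizontal. Measuring y along the incline from the free-surface line, vertical depth h = y·sinθ with sinθ = 0.769400.
With the apex up, the centroid sits 2h/3 = 2 × 3.8/3 = 2.53333 m below the apex, so y_c = 7.14 + 2.53333 = 9.67333 m and h_c = 9.67333 × 0.769400 = 7.44266 m.
A = ½ × 2.1 × 3.8 = 3.99 m².
Resultant F = γ·h_c·A = 9.81 × 7.44266 × 3.99 = 291.32 kN.
I_c = b·h³/36 = 2.1 × 3.8³/36 = 3.20087 m⁴.
Centre of pressure: y_p = y_c + I_c/(y_c·A) = 9.67333 + 3.20087/(9.67333 × 3.99) = 9.67333 + 0.0829314 = 9.75626 m along the plane.
Vertically, h_p = y_p·sinθ = 9.75626 × 0.769400 = 7.50647 m.

h_p = 7.51 m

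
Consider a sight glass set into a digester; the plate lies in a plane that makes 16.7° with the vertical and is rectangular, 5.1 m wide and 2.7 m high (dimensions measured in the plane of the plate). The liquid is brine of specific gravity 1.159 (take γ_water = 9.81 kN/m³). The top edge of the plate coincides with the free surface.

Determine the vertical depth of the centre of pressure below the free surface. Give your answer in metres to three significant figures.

γ = 1.159 × 9.81 = 11.36979 kN/m³.
The plate makes 16.7° with the vertical, i.e. θ = 90° − 16.7° = 73.3° to the horizontal. Measuring y along the incline from the free-surface line, vertical depth h = y·sinθ with sinθ = 0.957822.
The centroid lies 2.7/2 = 1.35 m below the top edge, so y_c = 1.35 m and h_c = 1.35 × 0.957822 = 1.29306 m.
A = 5.1 × 2.7 = 13.77 m².
Resultant F = γ·h_c·A = 11.36979 × 1.29306 × 13.77 = 202.444 kN.
I_c = b·h³/12 = 5.1 × 2.7³/12 = 8.36528 m⁴.
Centre of pressure: y_p = y_c + I_c/(y_c·A) = 1.35 + 8.36528/(1.35 × 13.77) = 1.35 + 0.45 = 1.8 m along the plane.
Vertically, h_p = y_p·sinθ = 1.8 × 0.957822 = 1.72408 m.

h_p = 1.72 m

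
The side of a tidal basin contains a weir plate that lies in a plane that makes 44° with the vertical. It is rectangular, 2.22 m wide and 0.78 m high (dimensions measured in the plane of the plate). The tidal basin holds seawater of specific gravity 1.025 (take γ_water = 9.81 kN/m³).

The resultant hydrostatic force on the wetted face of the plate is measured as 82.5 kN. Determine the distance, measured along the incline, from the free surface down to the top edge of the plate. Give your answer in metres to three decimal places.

γ = 1.025 × 9.81 = 10.05525 kN/m³.
A = 2.22 × 0.78 = 1.7316 m².
From F = γ·h_c·A, the centroid depth is h_c = 82.5/(10.05525 × 1.7316) = 4.7382 m.
The plate makes 44° with the vertical, i.e. θ = 90° − 44° = 46° to the horizontal. Measuring y along the incline from the free-surface line, vertical depth h = y·sinθ with sinθ = 0.719340.
Along the incline, y_c = h_c/sinθ = 4.7382/0.719340 = 6.58687 m.
The centroid lies 0.78/2 = 0.39 m below the top edge, so the top edge sits at y_top = 6.58687 − 0.39 = 6.19687 m along the incline.

y_top ≈ 6.197 m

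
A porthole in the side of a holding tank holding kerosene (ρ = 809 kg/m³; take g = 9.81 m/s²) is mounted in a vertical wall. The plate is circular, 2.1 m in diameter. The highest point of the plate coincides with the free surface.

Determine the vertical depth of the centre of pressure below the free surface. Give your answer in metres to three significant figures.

γ = ρg = 809 × 9.81 / 1000 = 7.93629 kN/m³.
The centroid is at the centre, 1.05 m below the top of the plate, so the centroid depth is h_c = 1.05 m.
A = π(1.05)² = 3.46361 m².
Resultant F = γ·h_c·A = 7.93629 × 1.05 × 3.46361 = 28.8626 kN.
I_c = πr⁴/4 = π × 1.05⁴/4 = 0.954656 m⁴.
Centre of pressure: y_p = y_c + I_c/(y_c·A) = 1.05 + 0.954656/(1.05 × 3.46361) = 1.05 + 0.2625 = 1.3125 m along the plane.

h_p = 1.31 m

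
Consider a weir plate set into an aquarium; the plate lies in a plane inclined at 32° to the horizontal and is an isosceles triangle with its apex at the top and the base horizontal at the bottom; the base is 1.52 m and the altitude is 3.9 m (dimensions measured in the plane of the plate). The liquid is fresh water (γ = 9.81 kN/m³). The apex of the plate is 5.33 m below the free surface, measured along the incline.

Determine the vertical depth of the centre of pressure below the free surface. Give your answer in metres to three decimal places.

h_p = 4.259 m

γ = 9.81 kN/m³.
Let θ = 32° be the plate's angle to the horizontal; measure y along the incline from where the plane meets the free surface. Vertical depth h = y·sinθ with sinθ = 0.529919.
With the apex up, the centroid sits 2h/3 = 2 × 3.9/3 = 2.6 m below the apex, so y_c = 5.33 + 2.6 = 7.93 m and h_c = 7.93 × 0.529919 = 4.20226 m.
A = ½ × 1.52 × 3.9 = 2.964 m².
Resultant F = γ·h_c·A = 9.81 × 4.20226 × 2.964 = 122.188 kN.
I_c = b·h³/36 = 1.52 × 3.9³/36 = 2.50458 m⁴.
Centre of pressure: y_p = y_c + I_c/(y_c·A) = 7.93 + 2.50458/(7.93 × 2.964) = 7.93 + 0.106557 = 8.03656 m along the plane.
Vertically, h_p = y_p·sinθ = 8.03656 × 0.529919 = 4.25873 m.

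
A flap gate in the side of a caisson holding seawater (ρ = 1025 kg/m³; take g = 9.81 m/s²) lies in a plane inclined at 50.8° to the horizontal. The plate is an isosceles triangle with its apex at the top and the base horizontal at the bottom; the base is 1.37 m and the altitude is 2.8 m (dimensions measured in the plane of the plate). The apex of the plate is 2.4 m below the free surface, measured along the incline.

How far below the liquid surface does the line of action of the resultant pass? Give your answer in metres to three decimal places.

h_p = 3.386 m

γ = ρg = 1025 × 9.81 / 1000 = 10.05525 kN/m³.
Let θ = 50.8° be the plate's angle to the horizontal; measure y along the incline from where the plane meets the free surface. Vertical depth h = y·sinθ with sinθ = 0.774944.
With the apex up, the centroid sits 2h/3 = 2 × 2.8/3 = 1.86667 m below the apex, so y_c = 2.4 + 1.86667 = 4.26667 m and h_c = 4.26667 × 0.774944 = 3.30643 m.
A = ½ × 1.37 × 2.8 = 1.918 m².
Resultant F = γ·h_c·A = 10.05525 × 3.30643 × 1.918 = 63.7677 kN.
I_c = b·h³/36 = 1.37 × 2.8³/36 = 0.835396 m⁴.
Centre of pressure: y_p = y_c + I_c/(y_c·A) = 4.26667 + 0.835396/(4.26667 × 1.918) = 4.26667 + 0.102083 = 4.36875 m along the plane.
Vertically, h_p = y_p·sinθ = 4.36875 × 0.774944 = 3.38554 m.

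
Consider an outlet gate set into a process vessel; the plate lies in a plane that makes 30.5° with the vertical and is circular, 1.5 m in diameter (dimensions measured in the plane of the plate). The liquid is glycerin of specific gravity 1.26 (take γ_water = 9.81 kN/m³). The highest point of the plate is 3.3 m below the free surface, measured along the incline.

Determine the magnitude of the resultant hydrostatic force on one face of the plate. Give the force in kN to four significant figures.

γ = 1.26 × 9.81 = 12.3606 kN/m³.
The plate makes 30.5° with the vertical, i.e. θ = 90° − 30.5° = 59.5° to the horizontal. Measuring y along the incline from the free-surface line, vertical depth h = y·sinθ with sinθ = 0.861629.
The centroid is at the centre, 0.75 m below the top of the plate, so y_c = 3.3 + 0.75 = 4.05 m and h_c = 4.05 × 0.861629 = 3.4896 m.
A = π(0.75)² = 1.76715 m².
Resultant F = γ·h_c·A = 12.3606 × 3.4896 × 1.76715 = 76.2235 kN.

F ≈ 76.22 kN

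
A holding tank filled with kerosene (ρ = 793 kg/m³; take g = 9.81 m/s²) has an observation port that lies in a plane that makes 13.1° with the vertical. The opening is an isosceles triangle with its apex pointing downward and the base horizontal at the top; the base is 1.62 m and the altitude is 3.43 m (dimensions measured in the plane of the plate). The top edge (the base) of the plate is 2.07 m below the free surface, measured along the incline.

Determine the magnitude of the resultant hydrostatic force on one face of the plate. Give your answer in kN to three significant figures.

F ≈ 67.6 kN

γ = ρg = 793 × 9.81 / 1000 = 7.77933 kN/m³.
The plate makes 13.1° with the vertical, i.e. θ = 90° − 13.1° = 76.9° to the horizontal. Measuring y along the incline from the free-surface line, vertical depth h = y·sinθ with sinθ = 0.973976.
With the apex down, the centroid sits h/3 = 3.43/3 = 1.14333 m below the base (the top edge), so y_c = 2.07 + 1.14333 = 3.21333 m and h_c = 3.21333 × 0.973976 = 3.12971 m.
A = ½ × 1.62 × 3.43 = 2.7783 m².
Resultant F = γ·h_c·A = 7.77933 × 3.12971 × 2.7783 = 67.6434 kN.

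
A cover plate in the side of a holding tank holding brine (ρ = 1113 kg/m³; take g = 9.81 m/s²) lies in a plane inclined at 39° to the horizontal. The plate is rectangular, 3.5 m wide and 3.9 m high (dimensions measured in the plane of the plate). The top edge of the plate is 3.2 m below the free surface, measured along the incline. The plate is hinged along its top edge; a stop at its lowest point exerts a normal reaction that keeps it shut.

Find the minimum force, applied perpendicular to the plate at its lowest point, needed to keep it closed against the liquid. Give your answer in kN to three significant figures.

P ≈ 272 kN

γ = ρg = 1113 × 9.81 / 1000 = 10.91853 kN/m³.
Let θ = 39° be the plate's angle to the horizontal; measure y along the incline from where the plane meets the free surface. Vertical depth h = y·sinθ with sinθ = 0.629320.
The centroid lies 3.9/2 = 1.95 m below the top edge, so y_c = 3.2 + 1.95 = 5.15 m and h_c = 5.15 × 0.629320 = 3.241 m.
A = 3.5 × 3.9 = 13.65 m².
Resultant F = γ·h_c·A = 10.91853 × 3.241 × 13.65 = 483.032 kN.
I_c = b·h³/12 = 3.5 × 3.9³/12 = 17.3014 m⁴.
Centre of pressure: y_p = y_c + I_c/(y_c·A) = 5.15 + 17.3014/(5.15 × 13.65) = 5.15 + 0.246117 = 5.39612 m along the plane.
The resultant acts 1.95 + 0.246117 = 2.19612 m (along the plate) below the hinge at the top edge, so the moment about the hinge is M = F × 2.19612 = 483.032 × 2.19612 = 1060.8 kN·m.
A normal force at the bottom, 3.9 m from the hinge, must supply this moment: P = 1060.8/3.9 = 272 kN.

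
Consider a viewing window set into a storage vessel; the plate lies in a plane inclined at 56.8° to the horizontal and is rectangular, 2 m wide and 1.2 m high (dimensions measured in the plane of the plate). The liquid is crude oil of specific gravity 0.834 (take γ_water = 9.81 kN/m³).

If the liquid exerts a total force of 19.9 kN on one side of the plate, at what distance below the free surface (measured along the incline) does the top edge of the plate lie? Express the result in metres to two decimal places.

γ = 0.834 × 9.81 = 8.18154 kN/m³.
A = 2 × 1.2 = 2.4 m².
From F = γ·h_c·A, the centroid depth is h_c = 19.9/(8.18154 × 2.4) = 1.01346 m.
Let θ = 56.8° be the plate's angle to the horizontal; measure y along the incline from where the plane meets the free surface. Vertical depth h = y·sinθ with sinθ = 0.836764.
Along the incline, y_c = h_c/sinθ = 1.01346/0.836764 = 1.21117 m.
The centroid lies 1.2/2 = 0.6 m below the top edge, so the top edge sits at y_top = 1.21117 − 0.6 = 0.61117 m along the incline.

y_top ≈ 0.61 m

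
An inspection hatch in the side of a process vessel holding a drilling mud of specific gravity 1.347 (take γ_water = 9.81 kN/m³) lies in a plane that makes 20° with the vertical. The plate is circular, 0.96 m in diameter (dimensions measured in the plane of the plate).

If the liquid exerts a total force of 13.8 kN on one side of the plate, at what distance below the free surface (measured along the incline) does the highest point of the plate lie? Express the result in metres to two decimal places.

y_top ≈ 1.06 m

γ = 1.347 × 9.81 = 13.21407 kN/m³.
A = π(0.48)² = 0.723823 m².
From F = γ·h_c·A, the centroid depth is h_c = 13.8/(13.21407 × 0.723823) = 1.44281 m.
The plate makes 20° with the vertical, i.e. θ = 90° − 20° = 70° to the horizontal. Measuring y along the incline from the free-surface line, vertical depth h = y·sinθ with sinθ = 0.939693.
Along the incline, y_c = h_c/sinθ = 1.44281/0.939693 = 1.53541 m.
The centroid is at the centre, 0.48 m below the top of the plate, so the highest point sits at y_top = 1.53541 − 0.48 = 1.05541 m along the incline.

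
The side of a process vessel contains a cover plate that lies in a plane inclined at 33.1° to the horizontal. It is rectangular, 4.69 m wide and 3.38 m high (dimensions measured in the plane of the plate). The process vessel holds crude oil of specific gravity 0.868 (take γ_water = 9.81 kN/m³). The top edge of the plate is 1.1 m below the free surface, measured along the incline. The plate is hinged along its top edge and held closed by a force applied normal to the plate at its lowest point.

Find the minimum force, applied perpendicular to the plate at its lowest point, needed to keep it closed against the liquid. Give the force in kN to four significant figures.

γ = 0.868 × 9.81 = 8.51508 kN/m³.
Let θ = 33.1° be the plate's angle to the horizontal; measure y along the incline from where the plane meets the free surface. Vertical depth h = y·sinθ with sinθ = 0.546102.
The centroid lies 3.38/2 = 1.69 m below the top edge, so y_c = 1.1 + 1.69 = 2.79 m and h_c = 2.79 × 0.546102 = 1.52362 m.
A = 4.69 × 3.38 = 15.8522 m².
Resultant F = γ·h_c·A = 8.51508 × 1.52362 × 15.8522 = 205.662 kN.
I_c = b·h³/12 = 4.69 × 3.38³/12 = 15.0918 m⁴.
Centre of pressure: y_p = y_c + I_c/(y_c·A) = 2.79 + 15.0918/(2.79 × 15.8522) = 2.79 + 0.34123 = 3.13123 m along the plane.
The resultant acts 1.69 + 0.34123 = 2.03123 m (along the plate) below the hinge at the top edge, so the moment about the hinge is M = F × 2.03123 = 205.662 × 2.03123 = 417.747 kN·m.
A normal force at the bottom, 3.38 m from the hinge, must supply this moment: P = 417.747/3.38 = 123.594 kN.

P ≈ 123.6 kN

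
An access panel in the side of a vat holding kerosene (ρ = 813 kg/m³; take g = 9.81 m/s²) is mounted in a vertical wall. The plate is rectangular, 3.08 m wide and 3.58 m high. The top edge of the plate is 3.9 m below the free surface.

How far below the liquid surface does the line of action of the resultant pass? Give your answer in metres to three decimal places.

γ = ρg = 813 × 9.81 / 1000 = 7.97553 kN/m³.
The centroid lies 3.58/2 = 1.79 m below the top edge, so the centroid depth is h_c = 3.9 + 1.79 = 5.69 m.
A = 3.08 × 3.58 = 11.0264 m².
Resultant F = γ·h_c·A = 7.97553 × 5.69 × 11.0264 = 500.386 kN.
I_c = b·h³/12 = 3.08 × 3.58³/12 = 11.7766 m⁴.
Centre of pressure: y_p = y_c + I_c/(y_c·A) = 5.69 + 11.7766/(5.69 × 11.0264) = 5.69 + 0.187704 = 5.8777 m along the plane.

h_p = 5.878 m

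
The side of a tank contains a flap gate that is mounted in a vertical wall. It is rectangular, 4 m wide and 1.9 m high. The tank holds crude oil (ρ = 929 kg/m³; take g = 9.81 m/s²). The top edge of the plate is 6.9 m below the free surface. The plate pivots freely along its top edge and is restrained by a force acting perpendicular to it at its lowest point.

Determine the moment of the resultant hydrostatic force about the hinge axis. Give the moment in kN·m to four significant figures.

γ = ρg = 929 × 9.81 / 1000 = 9.11349 kN/m³.
The centroid lies 1.9/2 = 0.95 m below the top edge, so the centroid depth is h_c = 6.9 + 0.95 = 7.85 m.
A = 4 × 1.9 = 7.6 m².
Resultant F = γ·h_c·A = 9.11349 × 7.85 × 7.6 = 543.711 kN.
I_c = b·h³/12 = 4 × 1.9³/12 = 2.28633 m⁴.
Centre of pressure: y_p = y_c + I_c/(y_c·A) = 7.85 + 2.28633/(7.85 × 7.6) = 7.85 + 0.0383227 = 7.88832 m along the plane.
The resultant acts 0.95 + 0.0383227 = 0.988323 m (along the plate) below the hinge at the top edge, so the moment about the hinge is M = F × 0.988323 = 543.711 × 0.988323 = 537.362 kN·m.

M ≈ 537.4 kN·m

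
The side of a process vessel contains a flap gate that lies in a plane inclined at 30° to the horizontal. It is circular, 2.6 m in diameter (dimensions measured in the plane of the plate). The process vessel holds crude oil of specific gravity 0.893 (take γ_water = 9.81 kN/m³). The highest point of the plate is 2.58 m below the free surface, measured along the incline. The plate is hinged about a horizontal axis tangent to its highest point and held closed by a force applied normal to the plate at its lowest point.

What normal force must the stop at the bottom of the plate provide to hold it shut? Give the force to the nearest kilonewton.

P ≈ 49 kN

γ = 0.893 × 9.81 = 8.76033 kN/m³.
Let θ = 30° be the plate's angle to the horizontal; measure y along the incline from where the plane meets the free surface. Vertical depth h = y·sinθ with sinθ = 0.500000.
The centroid is at the centre, 1.3 m below the top of the plate, so y_c = 2.58 + 1.3 = 3.88 m and h_c = 3.88 × 0.500000 = 1.94 m.
A = π(1.3)² = 5.30929 m².
Resultant F = γ·h_c·A = 8.76033 × 1.94 × 5.30929 = 90.2316 kN.
I_c = πr⁴/4 = π × 1.3⁴/4 = 2.24318 m⁴.
Centre of pressure: y_p = y_c + I_c/(y_c·A) = 3.88 + 2.24318/(3.88 × 5.30929) = 3.88 + 0.108892 = 3.98889 m along the plane.
The resultant acts 1.3 + 0.108892 = 1.40889 m (along the plate) below the hinge at the top edge, so the moment about the hinge is M = F × 1.40889 = 90.2316 × 1.40889 = 127.126 kN·m.
A normal force at the bottom, 2.6 m from the hinge, must supply this moment: P = 127.126/2.6 = 48.8946 kN.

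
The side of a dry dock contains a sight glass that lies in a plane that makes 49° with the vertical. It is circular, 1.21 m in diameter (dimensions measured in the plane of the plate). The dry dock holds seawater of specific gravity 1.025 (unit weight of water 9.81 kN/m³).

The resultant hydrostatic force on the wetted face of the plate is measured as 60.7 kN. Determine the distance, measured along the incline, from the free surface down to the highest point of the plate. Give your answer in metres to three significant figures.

γ = 1.025 × 9.81 = 10.05525 kN/m³.
A = π(0.605)² = 1.1499 m².
From F = γ·h_c·A, the centroid depth is h_c = 60.7/(10.05525 × 1.1499) = 5.24972 m.
The plate makes 49° with the vertical, i.e. θ = 90° − 49° = 41° to the horizontal. Measuring y along the incline from the free-surface line, vertical depth h = y·sinθ with sinθ = 0.656059.
Along the incline, y_c = h_c/sinθ = 5.24972/0.656059 = 8.0019 m.
The centroid is at the centre, 0.605 m below the top of the plate, so the highest point sits at y_top = 8.0019 − 0.605 = 7.3969 m along the incline.

y_top ≈ 7.40 m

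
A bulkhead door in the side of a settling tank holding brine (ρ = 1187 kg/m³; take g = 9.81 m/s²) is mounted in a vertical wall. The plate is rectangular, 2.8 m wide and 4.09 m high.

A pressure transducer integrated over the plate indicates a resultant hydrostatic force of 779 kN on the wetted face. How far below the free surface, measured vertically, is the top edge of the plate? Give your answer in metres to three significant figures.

d_top ≈ 3.80 m

γ = ρg = 1187 × 9.81 / 1000 = 11.64447 kN/m³.
A = 2.8 × 4.09 = 11.452 m².
From F = γ·h_c·A, the centroid depth is h_c = 779/(11.64447 × 11.452) = 5.84166 m.
The centroid lies 4.09/2 = 2.045 m below the top edge, so the top edge sits at h_top = 5.84166 − 2.045 = 3.79666 m below the surface.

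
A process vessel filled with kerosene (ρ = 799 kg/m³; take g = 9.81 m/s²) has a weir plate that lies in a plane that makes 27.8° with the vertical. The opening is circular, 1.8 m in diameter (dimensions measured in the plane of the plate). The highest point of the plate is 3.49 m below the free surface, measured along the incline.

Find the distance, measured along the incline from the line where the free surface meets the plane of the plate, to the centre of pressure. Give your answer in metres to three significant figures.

γ = ρg = 799 × 9.81 / 1000 = 7.83819 kN/m³.
The plate makes 27.8° with the vertical, i.e. θ = 90° − 27.8° = 62.2° to the horizontal. Measuring y along the incline from the free-surface line, vertical depth h = y·sinθ with sinθ = 0.884581.
The centroid is at the centre, 0.9 m below the top of the plate, so y_c = 3.49 + 0.9 = 4.39 m and h_c = 4.39 × 0.884581 = 3.88331 m.
A = π(0.9)² = 2.54469 m².
Resultant F = γ·h_c·A = 7.83819 × 3.88331 × 2.54469 = 77.4556 kN.
I_c = πr⁴/4 = π × 0.9⁴/4 = 0.5153 m⁴.
Centre of pressure: y_p = y_c + I_c/(y_c·A) = 4.39 + 0.5153/(4.39 × 2.54469) = 4.39 + 0.0461276 = 4.43613 m along the plane.

y_p = 4.44 m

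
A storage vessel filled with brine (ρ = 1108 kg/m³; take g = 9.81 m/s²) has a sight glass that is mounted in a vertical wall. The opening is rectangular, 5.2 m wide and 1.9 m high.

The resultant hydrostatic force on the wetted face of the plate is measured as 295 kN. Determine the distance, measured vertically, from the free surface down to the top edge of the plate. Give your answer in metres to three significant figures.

d_top ≈ 1.80 m

γ = ρg = 1108 × 9.81 / 1000 = 10.86948 kN/m³.
A = 5.2 × 1.9 = 9.88 m².
From F = γ·h_c·A, the centroid depth is h_c = 295/(10.86948 × 9.88) = 2.74699 m.
The centroid lies 1.9/2 = 0.95 m below the top edge, so the top edge sits at h_top = 2.74699 − 0.95 = 1.79699 m below the surface.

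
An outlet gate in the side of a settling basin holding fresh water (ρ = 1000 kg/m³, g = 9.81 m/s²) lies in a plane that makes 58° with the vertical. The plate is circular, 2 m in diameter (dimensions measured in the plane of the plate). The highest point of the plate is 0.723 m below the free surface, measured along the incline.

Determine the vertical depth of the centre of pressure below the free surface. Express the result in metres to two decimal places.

h_p = 0.99 m

γ = ρg = 1000 × 9.81 = 9810 N/m³ = 9.81 kN/m³.
The plate makes 58° with the vertical, i.e. θ = 90° − 58° = 32° to the horizontal. Measuring y along the incline from the free-surface line, vertical depth h = y·sinθ with sinθ = 0.529919.
The centroid is at the centre, 1 m below the top of the plate, so y_c = 0.723 + 1 = 1.723 m and h_c = 1.723 × 0.529919 = 0.91305 m.
A = π(1)² = 3.14159 m².
Resultant F = γ·h_c·A = 9.81 × 0.91305 × 3.14159 = 28.1393 kN.
I_c = πr⁴/4 = π × 1⁴/4 = 0.785398 m⁴.
Centre of pressure: y_p = y_c + I_c/(y_c·A) = 1.723 + 0.785398/(1.723 × 3.14159) = 1.723 + 0.145096 = 1.8681 m along the plane.
Vertically, h_p = y_p·sinθ = 1.8681 × 0.529919 = 0.989942 m.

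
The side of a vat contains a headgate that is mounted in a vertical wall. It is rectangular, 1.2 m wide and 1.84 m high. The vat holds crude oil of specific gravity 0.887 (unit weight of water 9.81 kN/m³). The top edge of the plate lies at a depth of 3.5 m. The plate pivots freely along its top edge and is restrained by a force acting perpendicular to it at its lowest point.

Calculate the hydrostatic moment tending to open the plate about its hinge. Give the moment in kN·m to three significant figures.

M ≈ 83.5 kN·m

γ = 0.887 × 9.81 = 8.70147 kN/m³.
The centroid lies 1.84/2 = 0.92 m below the top edge, so the centroid depth is h_c = 3.5 + 0.92 = 4.42 m.
A = 1.2 × 1.84 = 2.208 m².
Resultant F = γ·h_c·A = 8.70147 × 4.42 × 2.208 = 84.9208 kN.
I_c = b·h³/12 = 1.2 × 1.84³/12 = 0.62295 m⁴.
Centre of pressure: y_p = y_c + I_c/(y_c·A) = 4.42 + 0.62295/(4.42 × 2.208) = 4.42 + 0.063831 = 4.48383 m along the plane.
The resultant acts 0.92 + 0.063831 = 0.983831 m (along the plate) below the hinge at the top edge, so the moment about the hinge is M = F × 0.983831 = 84.9208 × 0.983831 = 83.5477 kN·m.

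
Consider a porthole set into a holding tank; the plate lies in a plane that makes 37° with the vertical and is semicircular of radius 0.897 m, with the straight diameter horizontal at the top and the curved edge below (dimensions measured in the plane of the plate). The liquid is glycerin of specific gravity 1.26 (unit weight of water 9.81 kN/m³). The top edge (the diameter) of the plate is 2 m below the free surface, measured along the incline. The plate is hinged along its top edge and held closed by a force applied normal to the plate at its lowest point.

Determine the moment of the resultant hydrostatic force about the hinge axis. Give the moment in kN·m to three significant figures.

M ≈ 12.0 kN·m

γ = 1.26 × 9.81 = 12.3606 kN/m³.
The plate makes 37° with the vertical, i.e. θ = 90° − 37° = 53° to the horizontal. Measuring y along the incline from the free-surface line, vertical depth h = y·sinθ with sinθ = 0.798636.
The centroid of a semicircle lies 4r/(3π) = 0.380699 m from the diameter, here below the top edge, so y_c = 2 + 0.380699 = 2.3807 m and h_c = 2.3807 × 0.798636 = 1.90131 m.
A = πr²/2 = π × 0.897²/2 = 1.26388 m².
Resultant F = γ·h_c·A = 12.3606 × 1.90131 × 1.26388 = 29.7029 kN.
I_c = (π/8 − 8/(9π))·r⁴ = 0.109757 × 0.897⁴ = 0.0710562 m⁴.
Centre of pressure: y_p = y_c + I_c/(y_c·A) = 2.3807 + 0.0710562/(2.3807 × 1.26388) = 2.3807 + 0.0236152 = 2.40432 m along the plane.
The resultant acts 0.380699 + 0.0236152 = 0.404314 m (along the plate) below the hinge at the top edge, so the moment about the hinge is M = F × 0.404314 = 29.7029 × 0.404314 = 12.0093 kN·m.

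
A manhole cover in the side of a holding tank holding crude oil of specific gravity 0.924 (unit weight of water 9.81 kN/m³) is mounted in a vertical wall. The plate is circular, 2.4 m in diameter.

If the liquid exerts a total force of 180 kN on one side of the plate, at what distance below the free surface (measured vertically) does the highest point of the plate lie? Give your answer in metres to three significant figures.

d_top ≈ 3.19 m

γ = 0.924 × 9.81 = 9.06444 kN/m³.
A = π(1.2)² = 4.52389 m².
From F = γ·h_c·A, the centroid depth is h_c = 180/(9.06444 × 4.52389) = 4.38954 m.
The centroid is at the centre, 1.2 m below the top of the plate, so the highest point sits at h_top = 4.38954 − 1.2 = 3.18954 m below the surface.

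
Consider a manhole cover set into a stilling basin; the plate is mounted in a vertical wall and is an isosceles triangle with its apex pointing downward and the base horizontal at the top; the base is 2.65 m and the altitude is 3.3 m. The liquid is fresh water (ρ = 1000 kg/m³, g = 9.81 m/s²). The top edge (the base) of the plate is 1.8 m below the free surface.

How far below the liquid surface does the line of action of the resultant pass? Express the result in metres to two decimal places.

h_p = 3.11 m

γ = ρg = 1000 × 9.81 = 9810 N/m³ = 9.81 kN/m³.
With the apex down, the centroid sits h/3 = 3.3/3 = 1.1 m below the base (the top edge), so the centroid depth is h_c = 1.8 + 1.1 = 2.9 m.
A = ½ × 2.65 × 3.3 = 4.3725 m².
Resultant F = γ·h_c·A = 9.81 × 2.9 × 4.3725 = 124.393 kN.
I_c = b·h³/36 = 2.65 × 3.3³/36 = 2.64536 m⁴.
Centre of pressure: y_p = y_c + I_c/(y_c·A) = 2.9 + 2.64536/(2.9 × 4.3725) = 2.9 + 0.20862 = 3.10862 m along the plane.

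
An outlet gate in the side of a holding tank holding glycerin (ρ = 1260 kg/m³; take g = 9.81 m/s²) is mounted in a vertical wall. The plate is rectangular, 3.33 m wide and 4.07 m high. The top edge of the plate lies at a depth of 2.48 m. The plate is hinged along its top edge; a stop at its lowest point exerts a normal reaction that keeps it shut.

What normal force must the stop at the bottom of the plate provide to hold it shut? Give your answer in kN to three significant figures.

γ = ρg = 1260 × 9.81 / 1000 = 12.3606 kN/m³.
The centroid lies 4.07/2 = 2.035 m below the top edge, so the centroid depth is h_c = 2.48 + 2.035 = 4.515 m.
A = 3.33 × 4.07 = 13.5531 m².
Resultant F = γ·h_c·A = 12.3606 × 4.515 × 13.5531 = 756.373 kN.
I_c = b·h³/12 = 3.33 × 4.07³/12 = 18.7088 m⁴.
Centre of pressure: y_p = y_c + I_c/(y_c·A) = 4.515 + 18.7088/(4.515 × 13.5531) = 4.515 + 0.305738 = 4.82074 m along the plane.
The resultant acts 2.035 + 0.305738 = 2.34074 m (along the plate) below the hinge at the top edge, so the moment about the hinge is M = F × 2.34074 = 756.373 × 2.34074 = 1770.47 kN·m.
A normal force at the bottom, 4.07 m from the hinge, must supply this moment: P = 1770.47/4.07 = 435.005 kN.

P ≈ 435 kN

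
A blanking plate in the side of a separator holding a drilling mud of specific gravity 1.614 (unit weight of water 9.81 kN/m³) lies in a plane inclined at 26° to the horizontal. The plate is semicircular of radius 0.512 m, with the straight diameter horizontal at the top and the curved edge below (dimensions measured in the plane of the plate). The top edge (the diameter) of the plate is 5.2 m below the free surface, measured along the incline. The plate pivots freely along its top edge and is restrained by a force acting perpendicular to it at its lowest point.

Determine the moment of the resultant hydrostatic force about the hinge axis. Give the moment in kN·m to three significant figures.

M ≈ 3.42 kN·m

γ = 1.614 × 9.81 = 15.83334 kN/m³.
Let θ = 26° be the plate's angle to the horizontal; measure y along the incline from where the plane meets the free surface. Vertical depth h = y·sinθ with sinθ = 0.438371.
The centroid of a semicircle lies 4r/(3π) = 0.2173 m from the diameter, here below the top edge, so y_c = 5.2 + 0.2173 = 5.4173 m and h_c = 5.4173 × 0.438371 = 2.37479 m.
A = πr²/2 = π × 0.512²/2 = 0.411775 m².
Resultant F = γ·h_c·A = 15.83334 × 2.37479 × 0.411775 = 15.4831 kN.
I_c = (π/8 − 8/(9π))·r⁴ = 0.109757 × 0.512⁴ = 0.00754244 m⁴.
Centre of pressure: y_p = y_c + I_c/(y_c·A) = 5.4173 + 0.00754244/(5.4173 × 0.411775) = 5.4173 + 0.00338119 = 5.42068 m along the plane.
The resultant acts 0.2173 + 0.00338119 = 0.220681 m (along the plate) below the hinge at the top edge, so the moment about the hinge is M = F × 0.220681 = 15.4831 × 0.220681 = 3.41683 kN·m.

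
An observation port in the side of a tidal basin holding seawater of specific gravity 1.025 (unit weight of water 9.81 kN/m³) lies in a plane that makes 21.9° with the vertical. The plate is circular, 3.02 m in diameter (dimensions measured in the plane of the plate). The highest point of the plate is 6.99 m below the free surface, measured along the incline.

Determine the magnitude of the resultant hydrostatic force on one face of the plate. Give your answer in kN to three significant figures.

F ≈ 568 kN

γ = 1.025 × 9.81 = 10.05525 kN/m³.
The plate makes 21.9° with the vertical, i.e. θ = 90° − 21.9° = 68.1° to the horizontal. Measuring y along the incline from the free-surface line, vertical depth h = y·sinθ with sinθ = 0.927836.
The centroid is at the centre, 1.51 m below the top of the plate, so y_c = 6.99 + 1.51 = 8.5 m and h_c = 8.5 × 0.927836 = 7.88661 m.
A = π(1.51)² = 7.16315 m².
Resultant F = γ·h_c·A = 10.05525 × 7.88661 × 7.16315 = 568.051 kN.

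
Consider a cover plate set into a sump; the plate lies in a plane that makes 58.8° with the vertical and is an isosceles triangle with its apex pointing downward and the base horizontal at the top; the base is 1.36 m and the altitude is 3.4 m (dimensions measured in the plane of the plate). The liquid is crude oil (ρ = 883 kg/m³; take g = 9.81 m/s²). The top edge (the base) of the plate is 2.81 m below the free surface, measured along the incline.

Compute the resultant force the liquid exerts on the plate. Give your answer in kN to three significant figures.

F ≈ 40.9 kN

γ = ρg = 883 × 9.81 / 1000 = 8.66223 kN/m³.
The plate makes 58.8° with the vertical, i.e. θ = 90° − 58.8° = 31.2° to the horizontal. Measuring y along the incline from the free-surface line, vertical depth h = y·sinθ with sinθ = 0.518027.
With the apex down, the centroid sits h/3 = 3.4/3 = 1.13333 m below the base (the top edge), so y_c = 2.81 + 1.13333 = 3.94333 m and h_c = 3.94333 × 0.518027 = 2.04275 m.
A = ½ × 1.36 × 3.4 = 2.312 m².
Resultant F = γ·h_c·A = 8.66223 × 2.04275 × 2.312 = 40.9103 kN.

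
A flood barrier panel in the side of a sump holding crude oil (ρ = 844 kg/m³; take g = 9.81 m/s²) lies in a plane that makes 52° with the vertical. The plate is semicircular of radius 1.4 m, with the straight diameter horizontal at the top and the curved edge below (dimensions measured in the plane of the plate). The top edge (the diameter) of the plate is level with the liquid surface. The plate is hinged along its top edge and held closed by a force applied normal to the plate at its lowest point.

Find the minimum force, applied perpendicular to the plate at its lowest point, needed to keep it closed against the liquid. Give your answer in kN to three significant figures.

P ≈ 5.49 kN

γ = ρg = 844 × 9.81 / 1000 = 8.27964 kN/m³.
The plate makes 52° with the vertical, i.e. θ = 90° − 52° = 38° to the horizontal. Measuring y along the incline from the free-surface line, vertical depth h = y·sinθ with sinθ = 0.615661.
The centroid of a semicircle lies 4r/(3π) = 0.594178 m from the diameter, here below the top edge, so y_c = 0.594178 m and h_c = 0.594178 × 0.615661 = 0.365812 m.
A = πr²/2 = π × 1.4²/2 = 3.07876 m².
Resultant F = γ·h_c·A = 8.27964 × 0.365812 × 3.07876 = 9.32492 kN.
I_c = (π/8 − 8/(9π))·r⁴ = 0.109757 × 1.4⁴ = 0.421642 m⁴.
Centre of pressure: y_p = y_c + I_c/(y_c·A) = 0.594178 + 0.421642/(0.594178 × 3.07876) = 0.594178 + 0.23049 = 0.824668 m along the plane.
The resultant acts 0.594178 + 0.23049 = 0.824668 m (along the plate) below the hinge at the top edge, so the moment about the hinge is M = F × 0.824668 = 9.32492 × 0.824668 = 7.68996 kN·m.
A normal force at the bottom, 1.4 m from the hinge, must supply this moment: P = 7.68996/1.4 = 5.49283 kN.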